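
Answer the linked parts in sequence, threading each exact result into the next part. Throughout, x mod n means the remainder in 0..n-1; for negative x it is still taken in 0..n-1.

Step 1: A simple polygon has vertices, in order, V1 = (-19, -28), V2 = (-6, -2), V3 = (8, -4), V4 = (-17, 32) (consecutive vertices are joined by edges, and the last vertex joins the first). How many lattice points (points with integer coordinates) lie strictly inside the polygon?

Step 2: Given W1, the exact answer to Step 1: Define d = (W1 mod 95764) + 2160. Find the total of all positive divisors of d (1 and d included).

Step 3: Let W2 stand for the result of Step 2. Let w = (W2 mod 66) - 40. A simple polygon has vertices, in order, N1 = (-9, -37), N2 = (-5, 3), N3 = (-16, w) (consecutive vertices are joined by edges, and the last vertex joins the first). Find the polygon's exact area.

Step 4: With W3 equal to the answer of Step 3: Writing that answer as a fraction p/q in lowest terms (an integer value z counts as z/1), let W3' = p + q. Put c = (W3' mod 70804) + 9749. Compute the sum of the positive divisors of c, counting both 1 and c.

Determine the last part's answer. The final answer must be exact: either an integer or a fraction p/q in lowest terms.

Step 1: cross terms: (-19*-2 - -6*-28)=-130, (-6*-4 - 8*-2)=40, (8*32 - -17*-4)=188, (-17*-28 - -19*32)=1084; twice the area = |1182| = 1182; area = 591; boundary points = 13 + 2 + 1 + 2 = 18; strictly interior points = area - boundary/2 + 1 = 583; answer 583
Step 2: W1 = 583; d = 2743; 2743 = 13 * 211; sigma = (1 + 13) * (1 + 211) = 14 * 212 = 2968; answer 2968
Step 3: W2 = 2968; w = 24; cross terms: (-9*3 - -5*-37)=-212, (-5*24 - -16*3)=-72, (-16*-37 - -9*24)=808; twice the area = |524| = 524; area = 262; answer 262
Step 4: W3 = 262; threaded value p + q = 263; c = 10012; 10012 = 2^2 * 2503; sigma = (1 + 2 + 4) * (1 + 2503) = 7 * 2504 = 17528; answer 17528

17528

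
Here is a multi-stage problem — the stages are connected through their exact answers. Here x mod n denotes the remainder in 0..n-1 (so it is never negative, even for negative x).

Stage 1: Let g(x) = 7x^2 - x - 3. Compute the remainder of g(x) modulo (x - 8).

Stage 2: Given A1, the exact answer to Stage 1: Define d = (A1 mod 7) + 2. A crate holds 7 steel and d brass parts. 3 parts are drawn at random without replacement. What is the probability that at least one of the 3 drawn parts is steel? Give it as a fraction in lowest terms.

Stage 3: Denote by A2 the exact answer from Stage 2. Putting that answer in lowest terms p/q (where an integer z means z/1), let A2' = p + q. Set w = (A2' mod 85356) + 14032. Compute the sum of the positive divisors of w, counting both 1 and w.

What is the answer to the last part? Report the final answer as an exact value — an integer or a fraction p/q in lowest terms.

17484

Stage 1: remainder = value at the root: 7*(8)^2 - 1*(8)^1 - 3 = (448) + (-8) + (-3) = 437; answer 437
Stage 2: A1 = 437; d = 5; total draws C(12,3) = 220; complement C(5,3) = 10; favorable 220 - 10 = 210; P = 21/22; answer 21/22
Stage 3: A2 = 21/22; threaded value p + q = 43; w = 14075; 14075 = 5^2 * 563; sigma = (1 + 5 + 25) * (1 + 563) = 31 * 564 = 17484; answer 17484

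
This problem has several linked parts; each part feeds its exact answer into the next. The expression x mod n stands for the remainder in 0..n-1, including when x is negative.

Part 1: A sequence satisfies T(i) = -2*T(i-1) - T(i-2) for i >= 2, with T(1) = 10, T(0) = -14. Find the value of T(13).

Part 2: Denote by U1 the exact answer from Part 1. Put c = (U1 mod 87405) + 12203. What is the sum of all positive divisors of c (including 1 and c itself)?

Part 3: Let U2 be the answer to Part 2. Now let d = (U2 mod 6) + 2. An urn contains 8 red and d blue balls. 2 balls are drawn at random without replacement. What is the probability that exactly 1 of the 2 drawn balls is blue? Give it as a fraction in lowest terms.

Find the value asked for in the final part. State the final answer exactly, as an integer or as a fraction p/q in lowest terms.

16/45

Part 1: T(2) = -2*(10) - 1*(-14) = -6; iterating: T(2)=-6, T(3)=2, T(4)=2, T(5)=-6, T(6)=10, T(7)=-14, T(8)=18, T(9)=-22, T(10)=26, T(11)=-30, T(12)=34, T(13)=-38; answer -38
Part 2: U1 = -38; c = 99570; 99570 = 2 * 3 * 5 * 3319; sigma = (1 + 2) * (1 + 3) * (1 + 5) * (1 + 3319) = 3 * 4 * 6 * 3320 = 239040; answer 239040
Part 3: U2 = 239040; d = 2; total draws C(10,2) = 45; favorable C(2,1)*C(8,1) = 16; P = 16/45; answer 16/45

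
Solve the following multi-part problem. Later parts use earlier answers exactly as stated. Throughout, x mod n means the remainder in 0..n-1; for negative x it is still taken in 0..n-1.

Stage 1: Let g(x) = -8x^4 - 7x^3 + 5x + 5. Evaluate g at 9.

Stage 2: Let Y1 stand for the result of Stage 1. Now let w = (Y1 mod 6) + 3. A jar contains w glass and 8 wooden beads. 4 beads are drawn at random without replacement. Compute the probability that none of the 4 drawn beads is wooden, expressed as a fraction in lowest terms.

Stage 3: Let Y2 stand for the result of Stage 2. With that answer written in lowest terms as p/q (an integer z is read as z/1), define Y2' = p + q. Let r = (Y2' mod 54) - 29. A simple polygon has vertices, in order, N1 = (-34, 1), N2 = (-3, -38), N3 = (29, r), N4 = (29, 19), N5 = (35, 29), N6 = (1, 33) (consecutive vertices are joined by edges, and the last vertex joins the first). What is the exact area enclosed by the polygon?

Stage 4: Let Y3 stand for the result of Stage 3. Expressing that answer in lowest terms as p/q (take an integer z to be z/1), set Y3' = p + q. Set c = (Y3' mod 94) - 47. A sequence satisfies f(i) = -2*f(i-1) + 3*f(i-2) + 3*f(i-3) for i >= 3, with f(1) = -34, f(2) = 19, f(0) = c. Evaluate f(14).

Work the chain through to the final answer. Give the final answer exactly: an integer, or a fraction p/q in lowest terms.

676978

Stage 1: -8*(9)^4 - 7*(9)^3 + 5*(9)^1 + 5 = (-52488) + (-5103) + (45) + (5) = -57541; answer -57541
Stage 2: Y1 = -57541; w = 8; total draws C(16,4) = 1820; favorable C(8,4) = 70; P = 1/26; answer 1/26
Stage 3: Y2 = 1/26; threaded value p + q = 27; r = -2; cross terms: (-34*-38 - -3*1)=1295, (-3*-2 - 29*-38)=1108, (29*19 - 29*-2)=609, (29*29 - 35*19)=176, (35*33 - 1*29)=1126, (1*1 - -34*33)=1123; twice the area = |5437| = 5437; area = 5437/2; answer 5437/2
Stage 4: Y3 = 5437/2; threaded value p + q = 5439; c = 34; f(3) = -2*(19) + 3*(-34) + 3*(34) = -38; iterating: f(3)=-38, f(4)=31, f(5)=-119, f(6)=217, f(7)=-698, f(8)=1690, f(9)=-4823, f(10)=12622, f(11)=-34643, f(12)=92683, f(13)=-251429, f(14)=676978; answer 676978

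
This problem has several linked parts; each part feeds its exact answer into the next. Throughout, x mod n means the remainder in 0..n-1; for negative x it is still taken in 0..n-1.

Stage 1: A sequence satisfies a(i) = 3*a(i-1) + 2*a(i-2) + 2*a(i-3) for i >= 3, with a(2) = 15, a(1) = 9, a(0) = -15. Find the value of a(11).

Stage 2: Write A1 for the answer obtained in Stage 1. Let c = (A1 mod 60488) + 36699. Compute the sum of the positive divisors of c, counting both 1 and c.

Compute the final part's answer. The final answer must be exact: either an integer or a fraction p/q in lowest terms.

Stage 1: a(3) = 3*(15) + 2*(9) + 2*(-15) = 33; iterating: a(3)=33, a(4)=147, a(5)=537, a(6)=1971, a(7)=7281, a(8)=26859, a(9)=99081, a(10)=365523, a(11)=1348449; answer 1348449
Stage 2: A1 = 1348449; c = 54412; 54412 = 2^2 * 61 * 223; sigma = (1 + 2 + 4) * (1 + 61) * (1 + 223) = 7 * 62 * 224 = 97216; answer 97216

97216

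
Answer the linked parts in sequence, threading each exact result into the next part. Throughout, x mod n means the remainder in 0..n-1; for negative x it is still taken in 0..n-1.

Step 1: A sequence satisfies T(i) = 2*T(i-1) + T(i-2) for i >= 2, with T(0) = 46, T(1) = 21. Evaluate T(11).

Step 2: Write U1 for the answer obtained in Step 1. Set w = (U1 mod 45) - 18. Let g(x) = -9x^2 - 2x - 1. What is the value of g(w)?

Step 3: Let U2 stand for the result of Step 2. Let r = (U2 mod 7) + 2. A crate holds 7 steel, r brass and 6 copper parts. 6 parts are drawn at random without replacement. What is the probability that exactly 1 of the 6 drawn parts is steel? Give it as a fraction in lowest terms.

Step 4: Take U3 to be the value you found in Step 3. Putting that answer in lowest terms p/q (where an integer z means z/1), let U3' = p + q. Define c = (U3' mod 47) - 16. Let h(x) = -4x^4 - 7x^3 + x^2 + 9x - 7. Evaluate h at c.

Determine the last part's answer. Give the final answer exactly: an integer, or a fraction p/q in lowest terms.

Step 1: T(2) = 2*(21) + 1*(46) = 88; iterating: T(2)=88, T(3)=197, T(4)=482, T(5)=1161, T(6)=2804, T(7)=6769, T(8)=16342, T(9)=39453, T(10)=95248, T(11)=229949; answer 229949
Step 2: U1 = 229949; w = 26; -9*(26)^2 - 2*(26)^1 - 1 = (-6084) + (-52) + (-1) = -6137; answer -6137
Step 3: U2 = -6137; r = 4; total draws C(17,6) = 12376; favorable C(7,1)*C(10,5) = 1764; P = 63/442; answer 63/442
Step 4: U3 = 63/442; threaded value p + q = 505; c = 19; -4*(19)^4 - 7*(19)^3 + 1*(19)^2 + 9*(19)^1 - 7 = (-521284) + (-48013) + (361) + (171) + (-7) = -568772; answer -568772

-568772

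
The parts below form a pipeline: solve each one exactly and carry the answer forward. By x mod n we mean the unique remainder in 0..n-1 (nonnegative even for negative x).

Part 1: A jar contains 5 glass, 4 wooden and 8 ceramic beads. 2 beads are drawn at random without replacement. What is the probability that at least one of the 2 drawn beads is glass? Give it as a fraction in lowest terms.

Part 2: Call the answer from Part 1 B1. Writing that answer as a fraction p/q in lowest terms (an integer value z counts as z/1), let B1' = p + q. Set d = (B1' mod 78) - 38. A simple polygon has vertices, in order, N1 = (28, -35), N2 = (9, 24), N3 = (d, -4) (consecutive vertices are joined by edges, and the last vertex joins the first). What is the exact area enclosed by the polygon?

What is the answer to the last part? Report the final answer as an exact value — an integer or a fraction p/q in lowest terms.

Part 1: total draws C(17,2) = 136; complement C(12,2) = 66; favorable 136 - 66 = 70; P = 35/68; answer 35/68
Part 2: B1 = 35/68; threaded value p + q = 103; d = -13; cross terms: (28*24 - 9*-35)=987, (9*-4 - -13*24)=276, (-13*-35 - 28*-4)=567; twice the area = |1830| = 1830; area = 915; answer 915

915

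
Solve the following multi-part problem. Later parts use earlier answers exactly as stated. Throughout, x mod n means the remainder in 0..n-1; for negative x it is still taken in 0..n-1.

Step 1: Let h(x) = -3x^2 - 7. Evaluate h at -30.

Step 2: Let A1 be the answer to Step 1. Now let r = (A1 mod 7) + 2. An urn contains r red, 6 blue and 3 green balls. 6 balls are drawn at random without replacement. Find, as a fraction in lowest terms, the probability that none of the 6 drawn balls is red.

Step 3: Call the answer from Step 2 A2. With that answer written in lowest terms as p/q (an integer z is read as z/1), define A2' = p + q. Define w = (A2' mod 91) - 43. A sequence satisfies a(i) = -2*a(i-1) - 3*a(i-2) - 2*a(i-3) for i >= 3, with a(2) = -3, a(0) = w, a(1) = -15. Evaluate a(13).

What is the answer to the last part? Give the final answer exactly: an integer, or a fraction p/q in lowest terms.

811

Step 1: -3*(-30)^2 - 7 = (-2700) + (-7) = -2707; answer -2707
Step 2: A1 = -2707; r = 4; total draws C(13,6) = 1716; favorable C(9,6) = 84; P = 7/143; answer 7/143
Step 3: A2 = 7/143; threaded value p + q = 150; w = 16; a(3) = -2*(-3) - 3*(-15) - 2*(16) = 19; iterating: a(3)=19, a(4)=1, a(5)=-53, a(6)=65, a(7)=27, a(8)=-143, a(9)=75, a(10)=225, a(11)=-389, a(12)=-47, a(13)=811; answer 811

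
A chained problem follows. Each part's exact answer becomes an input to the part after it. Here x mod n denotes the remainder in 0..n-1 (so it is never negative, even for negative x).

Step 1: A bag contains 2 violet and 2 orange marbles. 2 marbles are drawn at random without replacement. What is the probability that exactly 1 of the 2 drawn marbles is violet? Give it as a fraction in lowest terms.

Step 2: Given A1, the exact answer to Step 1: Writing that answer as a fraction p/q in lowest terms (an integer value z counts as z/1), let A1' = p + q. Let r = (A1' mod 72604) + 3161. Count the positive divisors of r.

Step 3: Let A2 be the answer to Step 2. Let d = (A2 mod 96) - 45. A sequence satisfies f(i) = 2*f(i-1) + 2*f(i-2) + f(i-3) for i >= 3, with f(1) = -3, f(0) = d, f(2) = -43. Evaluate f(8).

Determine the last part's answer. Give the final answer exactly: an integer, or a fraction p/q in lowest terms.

-23091

Step 1: total draws C(4,2) = 6; favorable C(2,1)*C(2,1) = 4; P = 2/3; answer 2/3
Step 2: A1 = 2/3; threaded value p + q = 5; r = 3166; 3166 = 2 * 1583; number of divisors = (1+1) * (1+1) = 4; answer 4
Step 3: A2 = 4; d = -41; f(3) = 2*(-43) + 2*(-3) + 1*(-41) = -133; iterating: f(3)=-133, f(4)=-355, f(5)=-1019, f(6)=-2881, f(7)=-8155, f(8)=-23091; answer -23091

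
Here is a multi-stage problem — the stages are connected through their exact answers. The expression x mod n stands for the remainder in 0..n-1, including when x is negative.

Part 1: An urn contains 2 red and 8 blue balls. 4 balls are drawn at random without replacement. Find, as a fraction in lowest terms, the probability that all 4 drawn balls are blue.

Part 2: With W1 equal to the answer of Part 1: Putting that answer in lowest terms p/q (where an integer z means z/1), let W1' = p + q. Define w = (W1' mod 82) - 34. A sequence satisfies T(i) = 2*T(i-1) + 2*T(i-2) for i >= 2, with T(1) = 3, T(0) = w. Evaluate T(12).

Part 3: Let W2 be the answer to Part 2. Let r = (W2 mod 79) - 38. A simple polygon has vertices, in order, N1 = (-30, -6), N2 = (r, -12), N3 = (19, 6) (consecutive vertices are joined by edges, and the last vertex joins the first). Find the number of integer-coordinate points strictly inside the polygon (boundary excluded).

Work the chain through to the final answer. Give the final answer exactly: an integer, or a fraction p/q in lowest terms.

Part 1: total draws C(10,4) = 210; favorable C(8,4) = 70; P = 1/3; answer 1/3
Part 2: W1 = 1/3; threaded value p + q = 4; w = -30; T(2) = 2*(3) + 2*(-30) = -54; iterating: T(2)=-54, T(3)=-102, T(4)=-312, T(5)=-828, T(6)=-2280, T(7)=-6216, T(8)=-16992, T(9)=-46416, T(10)=-126816, T(11)=-346464, T(12)=-946560; answer -946560
Part 3: W2 = -946560; r = -20; cross terms: (-30*-12 - -20*-6)=240, (-20*6 - 19*-12)=108, (19*-6 - -30*6)=66; twice the area = |414| = 414; area = 207; boundary points = 2 + 3 + 1 = 6; strictly interior points = area - boundary/2 + 1 = 205; answer 205

205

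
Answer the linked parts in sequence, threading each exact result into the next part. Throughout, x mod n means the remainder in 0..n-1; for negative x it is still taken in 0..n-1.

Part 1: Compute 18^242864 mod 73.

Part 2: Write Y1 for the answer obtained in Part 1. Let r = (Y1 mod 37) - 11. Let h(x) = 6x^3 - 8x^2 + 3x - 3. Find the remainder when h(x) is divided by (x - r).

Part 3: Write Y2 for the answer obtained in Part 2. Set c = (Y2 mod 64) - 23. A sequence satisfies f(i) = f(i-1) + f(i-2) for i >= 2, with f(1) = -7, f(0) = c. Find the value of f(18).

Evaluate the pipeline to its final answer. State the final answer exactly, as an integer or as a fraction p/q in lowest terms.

Part 1: squarings mod 73: 18^1=18, 18^2=32, 18^4=2, 18^8=4, 18^16=16, 18^32=37, 18^64=55, 18^128=32, 18^256=2, 18^512=4, 18^1024=16, 18^2048=37, 18^4096=55, 18^8192=32, 18^16384=2, 18^32768=4, 18^65536=16, 18^131072=37; 18^242864 = 18^16 * 18^32 * 18^128 * 18^1024 * 18^4096 * 18^8192 * 18^32768 * 18^65536 * 18^131072 = 4 (mod 73); answer 4
Part 2: Y1 = 4; r = -7; remainder = value at the root: 6*(-7)^3 - 8*(-7)^2 + 3*(-7)^1 - 3 = (-2058) + (-392) + (-21) + (-3) = -2474; answer -2474
Part 3: Y2 = -2474; c = -1; f(2) = 1*(-7) + 1*(-1) = -8; iterating: f(2)=-8, f(3)=-15, f(4)=-23, f(5)=-38, f(6)=-61, f(7)=-99, f(8)=-160, f(9)=-259, f(10)=-419, f(11)=-678, f(12)=-1097, f(13)=-1775, f(14)=-2872, f(15)=-4647, f(16)=-7519, f(17)=-12166, f(18)=-19685; answer -19685

-19685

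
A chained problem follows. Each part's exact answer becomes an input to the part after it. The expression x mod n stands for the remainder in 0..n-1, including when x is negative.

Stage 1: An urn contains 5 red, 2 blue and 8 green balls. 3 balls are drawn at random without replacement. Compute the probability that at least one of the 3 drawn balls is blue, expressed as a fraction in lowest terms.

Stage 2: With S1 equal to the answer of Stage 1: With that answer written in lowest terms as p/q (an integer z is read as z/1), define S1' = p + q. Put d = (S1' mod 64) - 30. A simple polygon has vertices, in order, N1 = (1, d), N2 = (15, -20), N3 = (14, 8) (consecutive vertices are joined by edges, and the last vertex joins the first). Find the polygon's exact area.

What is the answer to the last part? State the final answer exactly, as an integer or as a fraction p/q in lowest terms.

177

Stage 1: total draws C(15,3) = 455; complement C(13,3) = 286; favorable 455 - 286 = 169; P = 13/35; answer 13/35
Stage 2: S1 = 13/35; threaded value p + q = 48; d = 18; cross terms: (1*-20 - 15*18)=-290, (15*8 - 14*-20)=400, (14*18 - 1*8)=244; twice the area = |354| = 354; area = 177; answer 177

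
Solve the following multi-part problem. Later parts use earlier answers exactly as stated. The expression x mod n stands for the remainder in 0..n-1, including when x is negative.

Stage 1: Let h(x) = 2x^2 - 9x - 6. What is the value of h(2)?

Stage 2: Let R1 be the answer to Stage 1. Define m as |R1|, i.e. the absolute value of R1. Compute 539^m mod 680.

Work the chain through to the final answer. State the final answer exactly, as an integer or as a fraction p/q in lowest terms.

1

Stage 1: 2*(2)^2 - 9*(2)^1 - 6 = (8) + (-18) + (-6) = -16; answer -16
Stage 2: R1 = -16; m = 16; squarings mod 680: 539^1=539, 539^2=161, 539^4=81, 539^8=441, 539^16=1; 539^16 = 539^16 = 1 (mod 680); answer 1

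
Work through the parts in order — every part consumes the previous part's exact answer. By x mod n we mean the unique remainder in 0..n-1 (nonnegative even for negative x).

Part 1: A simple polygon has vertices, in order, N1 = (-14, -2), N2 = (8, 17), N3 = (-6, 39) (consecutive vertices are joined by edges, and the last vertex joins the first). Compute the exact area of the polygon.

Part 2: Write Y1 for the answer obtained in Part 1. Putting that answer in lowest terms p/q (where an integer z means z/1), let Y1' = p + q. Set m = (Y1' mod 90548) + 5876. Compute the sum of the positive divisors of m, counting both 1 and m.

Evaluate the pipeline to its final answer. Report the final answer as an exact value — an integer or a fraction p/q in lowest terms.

14616

Part 1: cross terms: (-14*17 - 8*-2)=-222, (8*39 - -6*17)=414, (-6*-2 - -14*39)=558; twice the area = |750| = 750; area = 375; answer 375
Part 2: Y1 = 375; threaded value p + q = 376; m = 6252; 6252 = 2^2 * 3 * 521; sigma = (1 + 2 + 4) * (1 + 3) * (1 + 521) = 7 * 4 * 522 = 14616; answer 14616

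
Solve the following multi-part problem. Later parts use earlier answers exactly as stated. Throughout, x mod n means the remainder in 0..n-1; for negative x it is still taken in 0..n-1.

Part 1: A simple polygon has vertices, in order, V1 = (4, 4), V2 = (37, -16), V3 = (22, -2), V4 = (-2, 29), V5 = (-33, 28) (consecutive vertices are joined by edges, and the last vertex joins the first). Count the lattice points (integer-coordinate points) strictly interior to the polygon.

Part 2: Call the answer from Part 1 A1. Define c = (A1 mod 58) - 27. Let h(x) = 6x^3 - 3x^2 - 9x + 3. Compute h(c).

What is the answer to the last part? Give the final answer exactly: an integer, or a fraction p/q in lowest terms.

9831

Part 1: cross terms: (4*-16 - 37*4)=-212, (37*-2 - 22*-16)=278, (22*29 - -2*-2)=634, (-2*28 - -33*29)=901, (-33*4 - 4*28)=-244; twice the area = |1357| = 1357; area = 1357/2; boundary points = 1 + 1 + 1 + 1 + 1 = 5; strictly interior points = area - boundary/2 + 1 = 677; answer 677
Part 2: A1 = 677; c = 12; 6*(12)^3 - 3*(12)^2 - 9*(12)^1 + 3 = (10368) + (-432) + (-108) + (3) = 9831; answer 9831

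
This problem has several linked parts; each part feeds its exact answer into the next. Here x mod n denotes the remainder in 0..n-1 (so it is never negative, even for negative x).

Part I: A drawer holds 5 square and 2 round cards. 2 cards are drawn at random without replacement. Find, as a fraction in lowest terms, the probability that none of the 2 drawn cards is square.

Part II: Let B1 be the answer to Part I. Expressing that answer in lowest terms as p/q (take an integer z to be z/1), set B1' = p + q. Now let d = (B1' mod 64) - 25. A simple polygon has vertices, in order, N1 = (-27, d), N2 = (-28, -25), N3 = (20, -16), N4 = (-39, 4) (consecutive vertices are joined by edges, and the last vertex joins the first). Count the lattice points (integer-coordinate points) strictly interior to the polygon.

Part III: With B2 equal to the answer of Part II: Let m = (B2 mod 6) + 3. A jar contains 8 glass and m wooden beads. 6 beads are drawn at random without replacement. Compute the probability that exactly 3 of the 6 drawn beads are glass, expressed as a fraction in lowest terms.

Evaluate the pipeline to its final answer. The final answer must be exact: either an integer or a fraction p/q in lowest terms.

Part I: total draws C(7,2) = 21; favorable C(2,2) = 1; P = 1/21; answer 1/21
Part II: B1 = 1/21; threaded value p + q = 22; d = -3; cross terms: (-27*-25 - -28*-3)=591, (-28*-16 - 20*-25)=948, (20*4 - -39*-16)=-544, (-39*-3 - -27*4)=225; twice the area = |1220| = 1220; area = 610; boundary points = 1 + 3 + 1 + 1 = 6; strictly interior points = area - boundary/2 + 1 = 608; answer 608
Part III: B2 = 608; m = 5; total draws C(13,6) = 1716; favorable C(8,3)*C(5,3) = 560; P = 140/429; answer 140/429

140/429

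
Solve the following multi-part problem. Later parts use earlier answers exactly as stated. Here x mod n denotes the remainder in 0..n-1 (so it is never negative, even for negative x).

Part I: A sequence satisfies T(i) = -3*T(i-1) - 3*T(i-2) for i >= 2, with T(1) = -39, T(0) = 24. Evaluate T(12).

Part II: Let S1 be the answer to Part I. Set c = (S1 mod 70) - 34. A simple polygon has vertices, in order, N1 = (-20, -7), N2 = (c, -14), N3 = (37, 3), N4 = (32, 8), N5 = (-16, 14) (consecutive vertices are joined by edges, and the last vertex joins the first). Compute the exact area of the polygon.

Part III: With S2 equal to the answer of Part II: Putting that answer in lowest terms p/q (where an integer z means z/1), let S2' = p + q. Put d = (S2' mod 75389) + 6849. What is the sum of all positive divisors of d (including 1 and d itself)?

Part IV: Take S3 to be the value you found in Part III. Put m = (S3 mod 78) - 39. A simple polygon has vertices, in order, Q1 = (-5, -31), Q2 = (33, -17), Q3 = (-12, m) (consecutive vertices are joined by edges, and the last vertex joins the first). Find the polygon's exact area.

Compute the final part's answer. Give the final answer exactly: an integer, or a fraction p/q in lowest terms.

619

Part I: T(2) = -3*(-39) - 3*(24) = 45; iterating: T(2)=45, T(3)=-18, T(4)=-81, T(5)=297, T(6)=-648, T(7)=1053, T(8)=-1215, T(9)=486, T(10)=2187, T(11)=-8019, T(12)=17496; answer 17496
Part II: S1 = 17496; c = 32; cross terms: (-20*-14 - 32*-7)=504, (32*3 - 37*-14)=614, (37*8 - 32*3)=200, (32*14 - -16*8)=576, (-16*-7 - -20*14)=392; twice the area = |2286| = 2286; area = 1143; answer 1143
Part III: S2 = 1143; threaded value p + q = 1144; d = 7993; 7993 is prime, so its only divisors are 1 and 7993; sigma = 1 + 7993 = 7994; answer 7994
Part IV: S3 = 7994; m = -1; cross terms: (-5*-17 - 33*-31)=1108, (33*-1 - -12*-17)=-237, (-12*-31 - -5*-1)=367; twice the area = |1238| = 1238; area = 619; answer 619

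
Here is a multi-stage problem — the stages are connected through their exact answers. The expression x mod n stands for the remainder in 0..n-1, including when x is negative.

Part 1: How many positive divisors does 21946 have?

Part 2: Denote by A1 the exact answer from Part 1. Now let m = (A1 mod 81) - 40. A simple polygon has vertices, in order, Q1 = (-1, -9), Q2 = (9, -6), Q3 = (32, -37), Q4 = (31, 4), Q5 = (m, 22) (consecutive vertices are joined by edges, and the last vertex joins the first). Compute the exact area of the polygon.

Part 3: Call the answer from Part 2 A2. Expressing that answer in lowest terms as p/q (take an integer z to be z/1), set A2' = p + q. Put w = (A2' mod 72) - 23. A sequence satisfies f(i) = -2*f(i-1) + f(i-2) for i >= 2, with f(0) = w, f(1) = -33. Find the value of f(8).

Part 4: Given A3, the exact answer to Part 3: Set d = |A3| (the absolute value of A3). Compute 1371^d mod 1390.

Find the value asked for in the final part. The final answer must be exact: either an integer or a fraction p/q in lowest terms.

181

Part 1: 21946 = 2 * 10973; number of divisors = (1+1) * (1+1) = 4; answer 4
Part 2: A1 = 4; m = -36; cross terms: (-1*-6 - 9*-9)=87, (9*-37 - 32*-6)=-141, (32*4 - 31*-37)=1275, (31*22 - -36*4)=826, (-36*-9 - -1*22)=346; twice the area = |2393| = 2393; area = 2393/2; answer 2393/2
Part 3: A2 = 2393/2; threaded value p + q = 2395; w = -4; f(2) = -2*(-33) + 1*(-4) = 62; iterating: f(2)=62, f(3)=-157, f(4)=376, f(5)=-909, f(6)=2194, f(7)=-5297, f(8)=12788; answer 12788
Part 4: A3 = 12788; d = 12788; squarings mod 1390: 1371^1=1371, 1371^2=361, 1371^4=1051, 1371^8=941, 1371^16=51, 1371^32=1211, 1371^64=71, 1371^128=871, 1371^256=1091, 1371^512=441, 1371^1024=1271, 1371^2048=261, 1371^4096=11, 1371^8192=121; 1371^12788 = 1371^4 * 1371^16 * 1371^32 * 1371^64 * 1371^128 * 1371^256 * 1371^4096 * 1371^8192 = 181 (mod 1390); answer 181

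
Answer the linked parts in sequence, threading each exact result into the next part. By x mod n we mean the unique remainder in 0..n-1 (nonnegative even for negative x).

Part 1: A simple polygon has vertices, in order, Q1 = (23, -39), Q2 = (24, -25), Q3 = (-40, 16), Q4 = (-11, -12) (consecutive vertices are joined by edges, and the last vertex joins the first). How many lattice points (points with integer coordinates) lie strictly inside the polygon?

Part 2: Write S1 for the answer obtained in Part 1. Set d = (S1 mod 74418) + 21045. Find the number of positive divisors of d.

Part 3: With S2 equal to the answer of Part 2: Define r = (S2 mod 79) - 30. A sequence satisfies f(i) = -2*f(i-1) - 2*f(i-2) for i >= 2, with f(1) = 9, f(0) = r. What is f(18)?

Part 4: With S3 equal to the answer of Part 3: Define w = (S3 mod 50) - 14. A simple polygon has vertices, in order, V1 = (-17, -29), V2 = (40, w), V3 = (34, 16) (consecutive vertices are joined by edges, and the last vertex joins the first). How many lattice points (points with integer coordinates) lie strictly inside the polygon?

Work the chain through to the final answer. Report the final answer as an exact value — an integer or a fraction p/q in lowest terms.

742

Part 1: cross terms: (23*-25 - 24*-39)=361, (24*16 - -40*-25)=-616, (-40*-12 - -11*16)=656, (-11*-39 - 23*-12)=705; twice the area = |1106| = 1106; area = 553; boundary points = 1 + 1 + 1 + 1 = 4; strictly interior points = area - boundary/2 + 1 = 552; answer 552
Part 2: S1 = 552; d = 21597; 21597 = 3 * 23 * 313; number of divisors = (1+1) * (1+1) * (1+1) = 8; answer 8
Part 3: S2 = 8; r = -22; f(2) = -2*(9) - 2*(-22) = 26; iterating: f(2)=26, f(3)=-70, f(4)=88, f(5)=-36, f(6)=-104, f(7)=280, f(8)=-352, f(9)=144, f(10)=416, f(11)=-1120, f(12)=1408, f(13)=-576, f(14)=-1664, f(15)=4480, f(16)=-5632, f(17)=2304, f(18)=6656; answer 6656
Part 4: S3 = 6656; w = -8; cross terms: (-17*-8 - 40*-29)=1296, (40*16 - 34*-8)=912, (34*-29 - -17*16)=-714; twice the area = |1494| = 1494; area = 747; boundary points = 3 + 6 + 3 = 12; strictly interior points = area - boundary/2 + 1 = 742; answer 742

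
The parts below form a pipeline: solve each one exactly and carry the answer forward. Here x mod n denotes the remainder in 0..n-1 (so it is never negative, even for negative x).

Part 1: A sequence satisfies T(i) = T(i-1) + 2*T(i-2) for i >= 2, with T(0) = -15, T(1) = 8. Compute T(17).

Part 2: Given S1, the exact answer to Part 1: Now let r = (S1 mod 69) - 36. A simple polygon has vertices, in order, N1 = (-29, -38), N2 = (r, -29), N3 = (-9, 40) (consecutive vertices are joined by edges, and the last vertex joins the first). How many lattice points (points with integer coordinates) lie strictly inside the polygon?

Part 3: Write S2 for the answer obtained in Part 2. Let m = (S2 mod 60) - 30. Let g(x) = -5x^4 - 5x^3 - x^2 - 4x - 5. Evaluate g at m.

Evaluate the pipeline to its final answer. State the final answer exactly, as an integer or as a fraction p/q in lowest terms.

Part 1: T(2) = 1*(8) + 2*(-15) = -22; iterating: T(2)=-22, T(3)=-6, T(4)=-50, T(5)=-62, T(6)=-162, T(7)=-286, T(8)=-610, T(9)=-1182, T(10)=-2402, T(11)=-4766, T(12)=-9570, T(13)=-19102, T(14)=-38242, T(15)=-76446, T(16)=-152930, T(17)=-305822; answer -305822
Part 2: S1 = -305822; r = 19; cross terms: (-29*-29 - 19*-38)=1563, (19*40 - -9*-29)=499, (-9*-38 - -29*40)=1502; twice the area = |3564| = 3564; area = 1782; boundary points = 3 + 1 + 2 = 6; strictly interior points = area - boundary/2 + 1 = 1780; answer 1780
Part 3: S2 = 1780; m = 10; -5*(10)^4 - 5*(10)^3 - 1*(10)^2 - 4*(10)^1 - 5 = (-50000) + (-5000) + (-100) + (-40) + (-5) = -55145; answer -55145

-55145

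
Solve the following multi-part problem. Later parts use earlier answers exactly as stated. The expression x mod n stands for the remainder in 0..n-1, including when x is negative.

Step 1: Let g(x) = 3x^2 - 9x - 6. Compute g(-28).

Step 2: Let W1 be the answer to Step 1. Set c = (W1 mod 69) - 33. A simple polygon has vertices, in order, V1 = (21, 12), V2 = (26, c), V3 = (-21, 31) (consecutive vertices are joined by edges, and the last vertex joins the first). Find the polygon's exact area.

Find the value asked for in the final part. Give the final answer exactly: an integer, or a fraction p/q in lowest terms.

Step 1: 3*(-28)^2 - 9*(-28)^1 - 6 = (2352) + (252) + (-6) = 2598; answer 2598
Step 2: W1 = 2598; c = 12; cross terms: (21*12 - 26*12)=-60, (26*31 - -21*12)=1058, (-21*12 - 21*31)=-903; twice the area = |95| = 95; area = 95/2; answer 95/2

95/2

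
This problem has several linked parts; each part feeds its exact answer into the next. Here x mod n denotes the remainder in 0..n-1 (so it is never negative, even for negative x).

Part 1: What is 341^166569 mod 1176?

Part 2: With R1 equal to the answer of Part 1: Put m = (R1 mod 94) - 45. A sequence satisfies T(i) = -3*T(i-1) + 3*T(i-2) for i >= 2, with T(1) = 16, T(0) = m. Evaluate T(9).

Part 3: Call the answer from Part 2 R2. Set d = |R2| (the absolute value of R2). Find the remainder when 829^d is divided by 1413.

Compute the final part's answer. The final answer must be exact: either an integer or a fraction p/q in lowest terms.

721

Part 1: squarings mod 1176: 341^1=341, 341^2=1033, 341^4=457, 341^8=697, 341^16=121, 341^32=529, 341^64=1129, 341^128=1033, 341^256=457, 341^512=697, 341^1024=121, 341^2048=529, 341^4096=1129, 341^8192=1033, 341^16384=457, 341^32768=697, 341^65536=121, 341^131072=529; 341^166569 = 341^1 * 341^8 * 341^32 * 341^128 * 341^512 * 341^2048 * 341^32768 * 341^131072 = 1133 (mod 1176); answer 1133
Part 2: R1 = 1133; m = -40; T(2) = -3*(16) + 3*(-40) = -168; iterating: T(2)=-168, T(3)=552, T(4)=-2160, T(5)=8136, T(6)=-30888, T(7)=117072, T(8)=-443880, T(9)=1682856; answer 1682856
Part 3: R2 = 1682856; d = 1682856; squarings mod 1413: 829^1=829, 829^2=523, 829^4=820, 829^8=1225, 829^16=19, 829^32=361, 829^64=325, 829^128=1063, 829^256=982, 829^512=658, 829^1024=586, 829^2048=37, 829^4096=1369, 829^8192=523, 829^16384=820, 829^32768=1225, 829^65536=19, 829^131072=361, 829^262144=325, 829^524288=1063, 829^1048576=982; 829^1682856 = 829^8 * 829^32 * 829^128 * 829^256 * 829^1024 * 829^2048 * 829^8192 * 829^32768 * 829^65536 * 829^524288 * 829^1048576 = 721 (mod 1413); answer 721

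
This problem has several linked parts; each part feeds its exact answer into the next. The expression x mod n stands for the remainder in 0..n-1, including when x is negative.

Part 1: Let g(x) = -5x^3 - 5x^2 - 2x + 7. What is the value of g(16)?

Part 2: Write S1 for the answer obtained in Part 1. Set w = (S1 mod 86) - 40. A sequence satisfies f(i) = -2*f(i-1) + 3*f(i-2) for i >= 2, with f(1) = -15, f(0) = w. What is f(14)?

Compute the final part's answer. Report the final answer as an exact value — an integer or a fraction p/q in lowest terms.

Part 1: -5*(16)^3 - 5*(16)^2 - 2*(16)^1 + 7 = (-20480) + (-1280) + (-32) + (7) = -21785; answer -21785
Part 2: S1 = -21785; w = 19; f(2) = -2*(-15) + 3*(19) = 87; iterating: f(2)=87, f(3)=-219, f(4)=699, f(5)=-2055, f(6)=6207, f(7)=-18579, f(8)=55779, f(9)=-167295, f(10)=501927, f(11)=-1505739, f(12)=4517259, f(13)=-13551735, f(14)=40655247; answer 40655247

40655247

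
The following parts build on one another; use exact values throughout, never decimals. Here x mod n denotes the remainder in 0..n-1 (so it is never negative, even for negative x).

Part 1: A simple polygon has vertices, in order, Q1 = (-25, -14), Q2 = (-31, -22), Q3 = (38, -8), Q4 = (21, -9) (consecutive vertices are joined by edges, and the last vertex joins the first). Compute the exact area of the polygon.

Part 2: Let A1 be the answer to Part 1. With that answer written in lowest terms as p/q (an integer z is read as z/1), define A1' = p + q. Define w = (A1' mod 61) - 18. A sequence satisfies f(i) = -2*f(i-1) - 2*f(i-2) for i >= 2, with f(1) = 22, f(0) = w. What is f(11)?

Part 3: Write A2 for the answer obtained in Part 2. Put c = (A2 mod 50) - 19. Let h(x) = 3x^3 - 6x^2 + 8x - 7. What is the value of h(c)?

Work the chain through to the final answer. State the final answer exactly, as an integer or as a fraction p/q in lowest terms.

Part 1: cross terms: (-25*-22 - -31*-14)=116, (-31*-8 - 38*-22)=1084, (38*-9 - 21*-8)=-174, (21*-14 - -25*-9)=-519; twice the area = |507| = 507; area = 507/2; answer 507/2
Part 2: A1 = 507/2; threaded value p + q = 509; w = 3; f(2) = -2*(22) - 2*(3) = -50; iterating: f(2)=-50, f(3)=56, f(4)=-12, f(5)=-88, f(6)=200, f(7)=-224, f(8)=48, f(9)=352, f(10)=-800, f(11)=896; answer 896
Part 3: A2 = 896; c = 27; 3*(27)^3 - 6*(27)^2 + 8*(27)^1 - 7 = (59049) + (-4374) + (216) + (-7) = 54884; answer 54884

54884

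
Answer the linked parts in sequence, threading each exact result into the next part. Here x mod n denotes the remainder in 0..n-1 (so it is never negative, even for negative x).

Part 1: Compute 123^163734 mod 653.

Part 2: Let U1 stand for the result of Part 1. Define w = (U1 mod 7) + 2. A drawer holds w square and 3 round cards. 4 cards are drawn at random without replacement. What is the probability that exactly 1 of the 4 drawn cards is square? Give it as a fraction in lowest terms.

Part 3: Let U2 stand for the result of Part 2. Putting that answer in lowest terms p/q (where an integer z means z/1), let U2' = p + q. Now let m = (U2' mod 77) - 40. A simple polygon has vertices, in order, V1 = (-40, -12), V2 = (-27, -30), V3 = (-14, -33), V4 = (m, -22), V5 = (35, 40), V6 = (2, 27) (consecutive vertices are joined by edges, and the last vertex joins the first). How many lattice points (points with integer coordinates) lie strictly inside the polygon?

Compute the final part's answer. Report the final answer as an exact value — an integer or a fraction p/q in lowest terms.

Part 1: squarings mod 653: 123^1=123, 123^2=110, 123^4=346, 123^8=217, 123^16=73, 123^32=105, 123^64=577, 123^128=552, 123^256=406, 123^512=280, 123^1024=40, 123^2048=294, 123^4096=240, 123^8192=136, 123^16384=212, 123^32768=540, 123^65536=362, 123^131072=444; 123^163734 = 123^2 * 123^4 * 123^16 * 123^128 * 123^256 * 123^512 * 123^1024 * 123^2048 * 123^4096 * 123^8192 * 123^16384 * 123^131072 = 275 (mod 653); answer 275
Part 2: U1 = 275; w = 4; total draws C(7,4) = 35; favorable C(4,1)*C(3,3) = 4; P = 4/35; answer 4/35
Part 3: U2 = 4/35; threaded value p + q = 39; m = -1; cross terms: (-40*-30 - -27*-12)=876, (-27*-33 - -14*-30)=471, (-14*-22 - -1*-33)=275, (-1*40 - 35*-22)=730, (35*27 - 2*40)=865, (2*-12 - -40*27)=1056; twice the area = |4273| = 4273; area = 4273/2; boundary points = 1 + 1 + 1 + 2 + 1 + 3 = 9; strictly interior points = area - boundary/2 + 1 = 2133; answer 2133

2133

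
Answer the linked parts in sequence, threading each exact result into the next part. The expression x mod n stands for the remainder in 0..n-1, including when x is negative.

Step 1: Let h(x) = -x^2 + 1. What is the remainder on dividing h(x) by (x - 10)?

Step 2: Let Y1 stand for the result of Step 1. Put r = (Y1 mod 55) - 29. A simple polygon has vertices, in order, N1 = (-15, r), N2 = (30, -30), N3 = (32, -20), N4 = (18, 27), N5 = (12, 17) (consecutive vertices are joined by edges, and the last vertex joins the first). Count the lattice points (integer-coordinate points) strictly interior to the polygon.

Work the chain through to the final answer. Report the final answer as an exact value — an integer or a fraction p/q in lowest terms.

Step 1: remainder = value at the root: -1*(10)^2 + 1 = (-100) + (1) = -99; answer -99
Step 2: Y1 = -99; r = -18; cross terms: (-15*-30 - 30*-18)=990, (30*-20 - 32*-30)=360, (32*27 - 18*-20)=1224, (18*17 - 12*27)=-18, (12*-18 - -15*17)=39; twice the area = |2595| = 2595; area = 2595/2; boundary points = 3 + 2 + 1 + 2 + 1 = 9; strictly interior points = area - boundary/2 + 1 = 1294; answer 1294

1294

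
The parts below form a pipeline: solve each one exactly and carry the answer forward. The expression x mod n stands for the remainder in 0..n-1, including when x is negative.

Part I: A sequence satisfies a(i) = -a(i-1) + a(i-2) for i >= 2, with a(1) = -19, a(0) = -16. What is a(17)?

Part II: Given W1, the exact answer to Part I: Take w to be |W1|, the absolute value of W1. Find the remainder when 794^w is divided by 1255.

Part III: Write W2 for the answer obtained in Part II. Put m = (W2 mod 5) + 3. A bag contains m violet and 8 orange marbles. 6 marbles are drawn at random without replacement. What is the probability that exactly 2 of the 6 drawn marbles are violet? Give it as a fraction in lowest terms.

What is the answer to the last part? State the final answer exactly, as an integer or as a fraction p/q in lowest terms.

42/143

Part I: a(2) = -1*(-19) + 1*(-16) = 3; iterating: a(2)=3, a(3)=-22, a(4)=25, a(5)=-47, a(6)=72, a(7)=-119, a(8)=191, a(9)=-310, a(10)=501, a(11)=-811, a(12)=1312, a(13)=-2123, a(14)=3435, a(15)=-5558, a(16)=8993, a(17)=-14551; answer -14551
Part II: W1 = -14551; w = 14551; squarings mod 1255: 794^1=794, 794^2=426, 794^4=756, 794^8=511, 794^16=81, 794^32=286, 794^64=221, 794^128=1151, 794^256=776, 794^512=1031, 794^1024=1231, 794^2048=576, 794^4096=456, 794^8192=861; 794^14551 = 794^1 * 794^2 * 794^4 * 794^16 * 794^64 * 794^128 * 794^2048 * 794^4096 * 794^8192 = 1089 (mod 1255); answer 1089
Part III: W2 = 1089; m = 7; total draws C(15,6) = 5005; favorable C(7,2)*C(8,4) = 1470; P = 42/143; answer 42/143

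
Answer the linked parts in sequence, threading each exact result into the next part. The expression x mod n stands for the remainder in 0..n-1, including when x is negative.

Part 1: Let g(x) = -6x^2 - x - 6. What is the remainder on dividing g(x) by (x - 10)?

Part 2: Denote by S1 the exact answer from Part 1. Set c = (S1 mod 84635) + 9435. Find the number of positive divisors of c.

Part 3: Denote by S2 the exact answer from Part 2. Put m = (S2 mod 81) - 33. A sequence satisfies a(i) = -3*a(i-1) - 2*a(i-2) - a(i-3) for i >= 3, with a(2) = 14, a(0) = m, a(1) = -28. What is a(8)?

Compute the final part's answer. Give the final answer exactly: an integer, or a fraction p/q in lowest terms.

Part 1: remainder = value at the root: -6*(10)^2 - 1*(10)^1 - 6 = (-600) + (-10) + (-6) = -616; answer -616
Part 2: S1 = -616; c = 93454; 93454 = 2 * 46727; number of divisors = (1+1) * (1+1) = 4; answer 4
Part 3: S2 = 4; m = -29; a(3) = -3*(14) - 2*(-28) - 1*(-29) = 43; iterating: a(3)=43, a(4)=-129, a(5)=287, a(6)=-646, a(7)=1493, a(8)=-3474; answer -3474

-3474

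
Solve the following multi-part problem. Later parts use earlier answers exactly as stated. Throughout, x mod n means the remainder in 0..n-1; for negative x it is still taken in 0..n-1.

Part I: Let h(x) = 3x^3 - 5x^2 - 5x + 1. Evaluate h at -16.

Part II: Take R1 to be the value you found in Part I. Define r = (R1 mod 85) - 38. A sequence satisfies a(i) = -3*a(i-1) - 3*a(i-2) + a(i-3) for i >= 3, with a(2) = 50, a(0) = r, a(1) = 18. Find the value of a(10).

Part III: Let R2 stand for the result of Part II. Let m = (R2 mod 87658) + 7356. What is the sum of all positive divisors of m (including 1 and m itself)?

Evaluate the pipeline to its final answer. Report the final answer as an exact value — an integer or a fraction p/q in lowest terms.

Part I: 3*(-16)^3 - 5*(-16)^2 - 5*(-16)^1 + 1 = (-12288) + (-1280) + (80) + (1) = -13487; answer -13487
Part II: R1 = -13487; r = -10; a(3) = -3*(50) - 3*(18) + 1*(-10) = -214; iterating: a(3)=-214, a(4)=510, a(5)=-838, a(6)=770, a(7)=714, a(8)=-5290, a(9)=14498, a(10)=-26910; answer -26910
Part III: R2 = -26910; m = 68104; 68104 = 2^3 * 8513; sigma = (1 + 2 + 4 + 8) * (1 + 8513) = 15 * 8514 = 127710; answer 127710

127710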